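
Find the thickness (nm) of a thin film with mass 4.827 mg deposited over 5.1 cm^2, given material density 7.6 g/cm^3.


Convert: m = 4.827 mg = 4.8270e-06 kg, A = 5.1 cm^2 = 5.1000e-04 m^2, rho = 7.6 g/cm^3 = 7600 kg/m^3
t = m / (A * rho)
t = 4.8270e-06 / (5.1000e-04 * 7600)
t = 1.2454e-06 m = 1245.4 nm

1245.4


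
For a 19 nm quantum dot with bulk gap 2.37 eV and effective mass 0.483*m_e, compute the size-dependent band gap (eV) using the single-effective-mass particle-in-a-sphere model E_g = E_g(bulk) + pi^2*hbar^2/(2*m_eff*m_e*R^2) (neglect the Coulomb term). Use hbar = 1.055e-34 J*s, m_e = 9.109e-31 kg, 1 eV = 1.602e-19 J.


Radius R = 19/2 nm = 9.5e-09 m
Confinement energy dE = pi^2 * hbar^2 / (2 * m_eff * m_e * R^2)
dE = pi^2 * (1.055e-34)^2 / (2 * 0.483 * 9.109e-31 * (9.5e-09)^2) J, divided by 1.602e-19 J/eV
dE = 0.0086 eV
Total band gap = E_g(bulk) + dE = 2.37 + 0.0086 = 2.3786 eV

2.3786


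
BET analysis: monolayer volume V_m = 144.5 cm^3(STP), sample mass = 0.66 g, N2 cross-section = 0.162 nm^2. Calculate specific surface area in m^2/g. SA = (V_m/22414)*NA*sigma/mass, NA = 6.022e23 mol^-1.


Number of moles in monolayer = V_m / 22414 = 144.5 / 22414 = 0.00644686
Number of molecules = moles * NA = 0.00644686 * 6.022e23
SA = molecules * sigma / mass
SA = (144.5 / 22414) * 6.022e23 * 0.162e-18 / 0.66
SA = 952.9 m^2/g

952.9


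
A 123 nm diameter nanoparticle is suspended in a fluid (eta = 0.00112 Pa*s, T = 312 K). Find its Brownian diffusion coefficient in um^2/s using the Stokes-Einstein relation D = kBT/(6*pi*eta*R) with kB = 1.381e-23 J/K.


Radius R = 123/2 = 61.5 nm = 6.15e-08 m
D = kB*T / (6*pi*eta*R)
D = 1.381e-23 * 312 / (6 * pi * 0.00112 * 6.15e-08)
D = 3.31859e-12 m^2/s = 3.319 um^2/s

3.319


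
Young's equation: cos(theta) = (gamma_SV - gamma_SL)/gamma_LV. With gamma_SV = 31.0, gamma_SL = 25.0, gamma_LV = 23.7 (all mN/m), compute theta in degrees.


cos(theta) = (gamma_SV - gamma_SL) / gamma_LV
cos(theta) = (31.0 - 25.0) / 23.7
cos(theta) = 0.253165
theta = arccos(0.253165) = 75.34 degrees

75.34


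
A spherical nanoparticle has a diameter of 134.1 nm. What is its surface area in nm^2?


Radius r = 134.1/2 = 67.05 nm
Surface area SA = 4 * pi * r^2
SA = 4 * pi * (67.05)^2
SA = 56494.66 nm^2

56494.66


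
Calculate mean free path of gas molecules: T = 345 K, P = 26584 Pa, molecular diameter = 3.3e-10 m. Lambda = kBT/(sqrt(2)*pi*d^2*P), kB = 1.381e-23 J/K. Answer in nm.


Mean free path: lambda = kB*T / (sqrt(2) * pi * d^2 * P)
lambda = 1.381e-23 * 345 / (sqrt(2) * pi * (3.3e-10)^2 * 26584)
lambda = 3.70424e-07 m
lambda = 370.42 nm

370.42


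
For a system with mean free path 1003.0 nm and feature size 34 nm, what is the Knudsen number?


Knudsen number Kn = lambda / L
Kn = 1003.0 / 34
Kn = 29.5

29.5


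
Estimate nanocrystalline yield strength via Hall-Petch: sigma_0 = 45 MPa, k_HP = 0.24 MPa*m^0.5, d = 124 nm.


d = 124 nm = 1.24e-07 m
sqrt(d) = 0.0003521363
Hall-Petch contribution = k / sqrt(d) = 0.24 / 0.0003521363 = 681.6 MPa
sigma = sigma_0 + k/sqrt(d) = 45 + 681.6 = 726.6 MPa

726.6


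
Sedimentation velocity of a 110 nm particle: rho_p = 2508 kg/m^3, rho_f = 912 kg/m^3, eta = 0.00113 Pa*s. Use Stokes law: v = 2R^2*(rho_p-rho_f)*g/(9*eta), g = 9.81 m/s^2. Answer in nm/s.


Radius R = 110/2 nm = 5.5e-08 m
Density difference = 2508 - 912 = 1596 kg/m^3
v = 2 * R^2 * (rho_p - rho_f) * g / (9 * eta)
v = 2 * (5.5e-08)^2 * 1596 * 9.81 / (9 * 0.00113)
v = 9.314e-09 m/s = 9.314 nm/s

9.314


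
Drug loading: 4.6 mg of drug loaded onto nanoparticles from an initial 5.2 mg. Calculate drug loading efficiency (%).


Drug loading efficiency = (drug loaded / drug initial) * 100
DLE = 4.6 / 5.2 * 100
DLE = 0.8846 * 100
DLE = 88.46%

88.46


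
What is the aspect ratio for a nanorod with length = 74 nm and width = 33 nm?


Aspect ratio AR = length / diameter
AR = 74 / 33
AR = 2.24

2.24


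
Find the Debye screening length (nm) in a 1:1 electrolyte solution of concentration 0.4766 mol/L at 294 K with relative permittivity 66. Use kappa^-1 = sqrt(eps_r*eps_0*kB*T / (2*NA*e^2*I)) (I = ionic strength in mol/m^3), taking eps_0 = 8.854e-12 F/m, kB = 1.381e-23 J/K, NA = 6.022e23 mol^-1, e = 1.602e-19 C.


Ionic strength I = 0.4766 * 1^2 * 1000 = 476.6 mol/m^3
kappa^-1 = sqrt(66 * 8.854e-12 * 1.381e-23 * 294 / (2 * 6.022e23 * (1.602e-19)^2 * 476.6))
kappa^-1 = 0.401 nm

0.401


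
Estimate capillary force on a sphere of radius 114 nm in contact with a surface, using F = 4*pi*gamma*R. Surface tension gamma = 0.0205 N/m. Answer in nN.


Convert radius: R = 114 nm = 1.14e-07 m
F = 4 * pi * gamma * R
F = 4 * pi * 0.0205 * 1.14e-07
F = 2.93676e-08 N = 29.3676 nN

29.3676


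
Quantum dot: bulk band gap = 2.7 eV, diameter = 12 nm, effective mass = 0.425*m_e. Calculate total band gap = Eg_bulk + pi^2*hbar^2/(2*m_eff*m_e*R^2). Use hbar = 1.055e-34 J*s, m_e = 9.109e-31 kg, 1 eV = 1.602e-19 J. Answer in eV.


Radius R = 12/2 nm = 6e-09 m
Confinement energy dE = pi^2 * hbar^2 / (2 * m_eff * m_e * R^2)
dE = pi^2 * (1.055e-34)^2 / (2 * 0.425 * 9.109e-31 * (6e-09)^2) J, divided by 1.602e-19 J/eV
dE = 0.0246 eV
Total band gap = E_g(bulk) + dE = 2.7 + 0.0246 = 2.7246 eV

2.7246


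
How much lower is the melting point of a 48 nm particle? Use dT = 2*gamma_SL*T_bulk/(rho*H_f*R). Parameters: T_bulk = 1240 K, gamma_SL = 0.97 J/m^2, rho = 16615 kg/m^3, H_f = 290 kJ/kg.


Radius R = 48/2 = 24 nm = 2.4e-08 m
Convert H_f = 290 kJ/kg = 290000 J/kg
dT = 2 * gamma_SL * T_bulk / (rho * H_f * R)
dT = 2 * 0.97 * 1240 / (16615 * 290000 * 2.4e-08)
dT = 20.8 K

20.8


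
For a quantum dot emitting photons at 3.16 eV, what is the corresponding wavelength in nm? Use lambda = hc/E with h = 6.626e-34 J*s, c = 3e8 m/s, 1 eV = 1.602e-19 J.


Convert energy: E = 3.16 eV = 3.16 * 1.602e-19 = 5.06232e-19 J
lambda = h*c / E = 6.626e-34 * 3e8 / 5.06232e-19
lambda = 3.92666e-07 m = 392.7 nm

392.7


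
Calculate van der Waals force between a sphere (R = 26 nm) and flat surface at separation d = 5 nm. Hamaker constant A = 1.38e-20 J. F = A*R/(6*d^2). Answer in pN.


Convert to SI: R = 26 nm = 2.6e-08 m, d = 5 nm = 5e-09 m
F = A * R / (6 * d^2)
F = 1.38e-20 * 2.6e-08 / (6 * (5e-09)^2)
F = 2.392e-12 N = 2.392 pN

2.392


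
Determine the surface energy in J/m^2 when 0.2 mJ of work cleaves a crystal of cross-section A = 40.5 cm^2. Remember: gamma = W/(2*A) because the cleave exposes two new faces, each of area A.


Convert: A = 40.5 cm^2 = 0.00405 m^2, W = 0.2 mJ = 0.0002 J
Cleaving exposes two faces of area A, so total new surface = 2*A and gamma = W / (2*A)
gamma = 0.0002 / (2 * 0.00405)
gamma = 0.025 J/m^2

0.025


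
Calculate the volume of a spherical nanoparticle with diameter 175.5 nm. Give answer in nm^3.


Radius r = 175.5/2 = 87.75 nm
Volume V = (4/3) * pi * r^3
V = (4/3) * pi * (87.75)^3
V = 2830283.79 nm^3

2830283.79


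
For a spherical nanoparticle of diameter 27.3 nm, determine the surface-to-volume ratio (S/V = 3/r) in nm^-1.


Radius r = 27.3/2 = 13.65 nm
S/V = 3 / r = 3 / 13.65
S/V = 0.2198 nm^-1

0.2198


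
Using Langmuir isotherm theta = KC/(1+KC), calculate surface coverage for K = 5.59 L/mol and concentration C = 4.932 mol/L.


Langmuir isotherm: theta = K*C / (1 + K*C)
K*C = 5.59 * 4.932 = 27.56988
theta = 27.56988 / (1 + 27.56988) = 27.56988 / 28.56988
theta = 0.965

0.965


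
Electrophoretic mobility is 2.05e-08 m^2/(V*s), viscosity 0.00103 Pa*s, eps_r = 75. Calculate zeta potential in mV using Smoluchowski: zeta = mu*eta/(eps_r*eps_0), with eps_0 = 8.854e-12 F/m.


Smoluchowski equation: zeta = mu * eta / (eps_r * eps_0)
zeta = 2.05e-08 * 0.00103 / (75 * 8.854e-12)
zeta = 0.031797 V = 31.8 mV

31.8


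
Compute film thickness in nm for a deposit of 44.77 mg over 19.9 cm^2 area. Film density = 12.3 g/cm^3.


Convert: m = 44.77 mg = 4.4770e-05 kg, A = 19.9 cm^2 = 1.9900e-03 m^2, rho = 12.3 g/cm^3 = 12300 kg/m^3
t = m / (A * rho)
t = 4.4770e-05 / (1.9900e-03 * 12300)
t = 1.8291e-06 m = 1829.1 nm

1829.1


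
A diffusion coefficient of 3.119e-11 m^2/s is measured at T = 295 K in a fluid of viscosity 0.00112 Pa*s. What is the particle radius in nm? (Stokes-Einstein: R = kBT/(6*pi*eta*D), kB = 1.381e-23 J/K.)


Stokes-Einstein: R = kB*T / (6*pi*eta*D)
R = 1.381e-23 * 295 / (6 * pi * 0.00112 * 3.119e-11)
R = 6.18702e-09 m = 6.19 nm

6.19


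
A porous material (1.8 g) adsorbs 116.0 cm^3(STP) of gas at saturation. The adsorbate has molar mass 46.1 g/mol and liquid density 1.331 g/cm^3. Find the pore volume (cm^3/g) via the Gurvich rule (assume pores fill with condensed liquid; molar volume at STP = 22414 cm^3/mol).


Moles adsorbed n = V_ads / 22414 = 116.0 / 22414 = 5.175337e-03 mol
Liquid volume V_liq = n * M / rho_liq = 5.175337e-03 * 46.1 / 1.331 = 0.17925 cm^3
Specific pore volume V_pore = V_liq / m_sample = 0.17925 / 1.8
V_pore = 0.0996 cm^3/g

0.0996


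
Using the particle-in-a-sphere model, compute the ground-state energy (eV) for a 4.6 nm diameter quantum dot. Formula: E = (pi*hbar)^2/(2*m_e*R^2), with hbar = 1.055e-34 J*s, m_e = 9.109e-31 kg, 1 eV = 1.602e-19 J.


Radius R = 4.6/2 = 2.3 nm = 2.3e-09 m
E = (pi * 1.055e-34)^2 / (2 * 9.109e-31 * (2.3e-09)^2)
E(J) = 1.13985e-20
E = E(J) / 1.602e-19 = 0.0712 eV

0.0712


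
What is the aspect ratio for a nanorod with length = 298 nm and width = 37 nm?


Aspect ratio AR = length / diameter
AR = 298 / 37
AR = 8.05

8.05


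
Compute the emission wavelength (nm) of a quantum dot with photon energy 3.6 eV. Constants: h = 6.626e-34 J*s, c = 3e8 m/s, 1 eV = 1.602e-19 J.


Convert energy: E = 3.6 eV = 3.6 * 1.602e-19 = 5.7672e-19 J
lambda = h*c / E = 6.626e-34 * 3e8 / 5.7672e-19
lambda = 3.44673e-07 m = 344.7 nm

344.7


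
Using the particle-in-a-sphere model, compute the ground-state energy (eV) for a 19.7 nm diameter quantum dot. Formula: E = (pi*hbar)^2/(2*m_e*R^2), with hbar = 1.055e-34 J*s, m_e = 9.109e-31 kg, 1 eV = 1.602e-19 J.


Radius R = 19.7/2 = 9.85 nm = 9.85e-09 m
E = (pi * 1.055e-34)^2 / (2 * 9.109e-31 * (9.85e-09)^2)
E(J) = 6.21486e-22
E = E(J) / 1.602e-19 = 0.0039 eV

0.0039


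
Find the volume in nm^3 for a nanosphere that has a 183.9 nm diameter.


Radius r = 183.9/2 = 91.95 nm
Volume V = (4/3) * pi * r^3
V = (4/3) * pi * (91.95)^3
V = 3256445.47 nm^3

3256445.47


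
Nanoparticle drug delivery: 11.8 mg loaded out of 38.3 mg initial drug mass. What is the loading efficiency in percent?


Drug loading efficiency = (drug loaded / drug initial) * 100
DLE = 11.8 / 38.3 * 100
DLE = 0.3081 * 100
DLE = 30.81%

30.81


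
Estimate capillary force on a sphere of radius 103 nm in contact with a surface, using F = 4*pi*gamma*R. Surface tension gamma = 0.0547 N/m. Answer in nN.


Convert radius: R = 103 nm = 1.03e-07 m
F = 4 * pi * gamma * R
F = 4 * pi * 0.0547 * 1.03e-07
F = 7.08002e-08 N = 70.8002 nN

70.8002


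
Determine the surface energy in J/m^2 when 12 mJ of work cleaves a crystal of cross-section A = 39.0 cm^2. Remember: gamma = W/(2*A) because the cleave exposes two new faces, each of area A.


Convert: A = 39.0 cm^2 = 0.0039 m^2, W = 12 mJ = 0.012 J
Cleaving exposes two faces of area A, so total new surface = 2*A and gamma = W / (2*A)
gamma = 0.012 / (2 * 0.0039)
gamma = 1.538 J/m^2

1.538


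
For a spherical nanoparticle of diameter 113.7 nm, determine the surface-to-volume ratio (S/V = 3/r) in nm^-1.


Radius r = 113.7/2 = 56.85 nm
S/V = 3 / r = 3 / 56.85
S/V = 0.0528 nm^-1

0.0528


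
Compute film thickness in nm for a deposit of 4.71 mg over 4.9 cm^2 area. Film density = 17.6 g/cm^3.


Convert: m = 4.71 mg = 4.7100e-06 kg, A = 4.9 cm^2 = 4.9000e-04 m^2, rho = 17.6 g/cm^3 = 17600 kg/m^3
t = m / (A * rho)
t = 4.7100e-06 / (4.9000e-04 * 17600)
t = 5.4615e-07 m = 546.2 nm

546.2


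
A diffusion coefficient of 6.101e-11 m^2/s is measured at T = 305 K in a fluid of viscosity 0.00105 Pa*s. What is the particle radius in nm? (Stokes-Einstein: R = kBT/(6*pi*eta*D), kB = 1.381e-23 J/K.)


Stokes-Einstein: R = kB*T / (6*pi*eta*D)
R = 1.381e-23 * 305 / (6 * pi * 0.00105 * 6.101e-11)
R = 3.48821e-09 m = 3.49 nm

3.49


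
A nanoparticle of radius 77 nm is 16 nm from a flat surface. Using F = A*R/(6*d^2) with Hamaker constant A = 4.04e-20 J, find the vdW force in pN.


Convert to SI: R = 77 nm = 7.7e-08 m, d = 16 nm = 1.6e-08 m
F = A * R / (6 * d^2)
F = 4.04e-20 * 7.7e-08 / (6 * (1.6e-08)^2)
F = 2.02526e-12 N = 2.025 pN

2.025


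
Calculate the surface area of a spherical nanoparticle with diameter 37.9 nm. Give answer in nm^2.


Radius r = 37.9/2 = 18.95 nm
Surface area SA = 4 * pi * r^2
SA = 4 * pi * (18.95)^2
SA = 4512.62 nm^2

4512.62


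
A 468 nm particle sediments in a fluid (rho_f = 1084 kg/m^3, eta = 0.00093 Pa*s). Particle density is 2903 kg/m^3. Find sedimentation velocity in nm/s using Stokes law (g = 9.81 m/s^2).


Radius R = 468/2 nm = 2.34e-07 m
Density difference = 2903 - 1084 = 1819 kg/m^3
v = 2 * R^2 * (rho_p - rho_f) * g / (9 * eta)
v = 2 * (2.34e-07)^2 * 1819 * 9.81 / (9 * 0.00093)
v = 2.33474e-07 m/s = 233.4737 nm/s

233.4737


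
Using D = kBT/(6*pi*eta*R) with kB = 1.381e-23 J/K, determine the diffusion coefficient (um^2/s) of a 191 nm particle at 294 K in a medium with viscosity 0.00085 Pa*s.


Radius R = 191/2 = 95.5 nm = 9.55e-08 m
D = kB*T / (6*pi*eta*R)
D = 1.381e-23 * 294 / (6 * pi * 0.00085 * 9.55e-08)
D = 2.65349e-12 m^2/s = 2.653 um^2/s

2.653


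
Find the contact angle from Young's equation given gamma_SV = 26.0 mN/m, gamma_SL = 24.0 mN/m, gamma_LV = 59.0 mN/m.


cos(theta) = (gamma_SV - gamma_SL) / gamma_LV
cos(theta) = (26.0 - 24.0) / 59.0
cos(theta) = 0.033898
theta = arccos(0.033898) = 88.06 degrees

88.06


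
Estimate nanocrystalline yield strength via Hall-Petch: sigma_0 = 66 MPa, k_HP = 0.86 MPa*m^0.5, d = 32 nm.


d = 32 nm = 3.2e-08 m
sqrt(d) = 0.0001788854
Hall-Petch contribution = k / sqrt(d) = 0.86 / 0.0001788854 = 4807.5 MPa
sigma = sigma_0 + k/sqrt(d) = 66 + 4807.5 = 4873.5 MPa

4873.5


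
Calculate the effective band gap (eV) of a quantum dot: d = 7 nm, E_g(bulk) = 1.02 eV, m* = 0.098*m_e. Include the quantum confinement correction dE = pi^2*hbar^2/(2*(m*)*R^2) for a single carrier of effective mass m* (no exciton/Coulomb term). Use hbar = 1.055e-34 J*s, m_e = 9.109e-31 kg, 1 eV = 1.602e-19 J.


Radius R = 7/2 nm = 3.5e-09 m
Confinement energy dE = pi^2 * hbar^2 / (2 * m_eff * m_e * R^2)
dE = pi^2 * (1.055e-34)^2 / (2 * 0.098 * 9.109e-31 * (3.5e-09)^2) J, divided by 1.602e-19 J/eV
dE = 0.3135 eV
Total band gap = E_g(bulk) + dE = 1.02 + 0.3135 = 1.3335 eV

1.3335


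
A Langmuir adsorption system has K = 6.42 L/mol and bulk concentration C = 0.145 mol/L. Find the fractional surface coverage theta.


Langmuir isotherm: theta = K*C / (1 + K*C)
K*C = 6.42 * 0.145 = 0.9309
theta = 0.9309 / (1 + 0.9309) = 0.9309 / 1.9309
theta = 0.4821

0.4821


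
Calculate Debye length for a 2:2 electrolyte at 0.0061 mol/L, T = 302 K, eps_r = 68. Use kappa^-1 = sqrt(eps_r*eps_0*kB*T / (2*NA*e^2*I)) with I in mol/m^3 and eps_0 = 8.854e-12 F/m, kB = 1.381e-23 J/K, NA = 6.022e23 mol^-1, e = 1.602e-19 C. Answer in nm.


Ionic strength I = 0.0061 * 2^2 * 1000 = 24.4 mol/m^3
kappa^-1 = sqrt(68 * 8.854e-12 * 1.381e-23 * 302 / (2 * 6.022e23 * (1.602e-19)^2 * 24.4))
kappa^-1 = 1.825 nm

1.825


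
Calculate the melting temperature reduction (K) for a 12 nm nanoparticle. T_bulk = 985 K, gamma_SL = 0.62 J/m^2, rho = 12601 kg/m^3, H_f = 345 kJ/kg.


Radius R = 12/2 = 6 nm = 6e-09 m
Convert H_f = 345 kJ/kg = 345000 J/kg
dT = 2 * gamma_SL * T_bulk / (rho * H_f * R)
dT = 2 * 0.62 * 985 / (12601 * 345000 * 6e-09)
dT = 46.8 K

46.8


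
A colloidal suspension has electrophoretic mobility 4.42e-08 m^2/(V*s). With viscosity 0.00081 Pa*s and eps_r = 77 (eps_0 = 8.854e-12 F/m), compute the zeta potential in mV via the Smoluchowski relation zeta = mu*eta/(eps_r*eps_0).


Smoluchowski equation: zeta = mu * eta / (eps_r * eps_0)
zeta = 4.42e-08 * 0.00081 / (77 * 8.854e-12)
zeta = 0.052514 V = 52.51 mV

52.51


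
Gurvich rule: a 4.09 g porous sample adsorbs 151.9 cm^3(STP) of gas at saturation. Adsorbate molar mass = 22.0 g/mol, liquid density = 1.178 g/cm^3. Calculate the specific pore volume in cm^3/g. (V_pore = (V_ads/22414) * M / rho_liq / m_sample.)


Moles adsorbed n = V_ads / 22414 = 151.9 / 22414 = 6.777014e-03 mol
Liquid volume V_liq = n * M / rho_liq = 6.777014e-03 * 22.0 / 1.178 = 0.12657 cm^3
Specific pore volume V_pore = V_liq / m_sample = 0.12657 / 4.09
V_pore = 0.0309 cm^3/g

0.0309


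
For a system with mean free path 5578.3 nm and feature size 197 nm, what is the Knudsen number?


Knudsen number Kn = lambda / L
Kn = 5578.3 / 197
Kn = 28.3162

28.3162


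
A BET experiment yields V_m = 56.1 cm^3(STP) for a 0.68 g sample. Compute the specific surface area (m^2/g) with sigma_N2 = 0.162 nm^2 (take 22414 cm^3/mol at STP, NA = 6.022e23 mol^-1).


Number of moles in monolayer = V_m / 22414 = 56.1 / 22414 = 0.0025029
Number of molecules = moles * NA = 0.0025029 * 6.022e23
SA = molecules * sigma / mass
SA = (56.1 / 22414) * 6.022e23 * 0.162e-18 / 0.68
SA = 359.1 m^2/g

359.1


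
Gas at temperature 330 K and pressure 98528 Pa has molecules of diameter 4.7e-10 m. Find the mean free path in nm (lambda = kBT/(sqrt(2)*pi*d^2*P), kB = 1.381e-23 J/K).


Mean free path: lambda = kB*T / (sqrt(2) * pi * d^2 * P)
lambda = 1.381e-23 * 330 / (sqrt(2) * pi * (4.7e-10)^2 * 98528)
lambda = 4.71289e-08 m
lambda = 47.13 nm

47.13


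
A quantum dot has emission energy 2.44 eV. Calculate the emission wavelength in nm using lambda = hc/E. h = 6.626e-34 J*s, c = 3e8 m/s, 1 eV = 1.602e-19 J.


Convert energy: E = 2.44 eV = 2.44 * 1.602e-19 = 3.90888e-19 J
lambda = h*c / E = 6.626e-34 * 3e8 / 3.90888e-19
lambda = 5.08534e-07 m = 508.5 nm

508.5


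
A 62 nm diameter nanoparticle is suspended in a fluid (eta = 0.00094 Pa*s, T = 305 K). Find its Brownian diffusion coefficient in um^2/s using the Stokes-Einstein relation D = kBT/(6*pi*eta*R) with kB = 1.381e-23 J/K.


Radius R = 62/2 = 31 nm = 3.1e-08 m
D = kB*T / (6*pi*eta*R)
D = 1.381e-23 * 305 / (6 * pi * 0.00094 * 3.1e-08)
D = 7.66837e-12 m^2/s = 7.668 um^2/s

7.668


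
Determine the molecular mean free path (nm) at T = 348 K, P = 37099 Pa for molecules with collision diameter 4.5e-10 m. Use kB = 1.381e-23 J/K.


Mean free path: lambda = kB*T / (sqrt(2) * pi * d^2 * P)
lambda = 1.381e-23 * 348 / (sqrt(2) * pi * (4.5e-10)^2 * 37099)
lambda = 1.43986e-07 m
lambda = 143.99 nm

143.99


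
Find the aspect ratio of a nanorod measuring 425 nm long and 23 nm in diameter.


Aspect ratio AR = length / diameter
AR = 425 / 23
AR = 18.48

18.48


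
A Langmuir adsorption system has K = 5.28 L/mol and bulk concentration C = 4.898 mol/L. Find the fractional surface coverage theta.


Langmuir isotherm: theta = K*C / (1 + K*C)
K*C = 5.28 * 4.898 = 25.86144
theta = 25.86144 / (1 + 25.86144) = 25.86144 / 26.86144
theta = 0.9628

0.9628


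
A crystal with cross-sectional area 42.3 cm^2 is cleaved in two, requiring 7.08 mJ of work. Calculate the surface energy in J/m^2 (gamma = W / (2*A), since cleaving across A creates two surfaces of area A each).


Convert: A = 42.3 cm^2 = 0.00423 m^2, W = 7.08 mJ = 0.00708 J
Cleaving exposes two faces of area A, so total new surface = 2*A and gamma = W / (2*A)
gamma = 0.00708 / (2 * 0.00423)
gamma = 0.837 J/m^2

0.837


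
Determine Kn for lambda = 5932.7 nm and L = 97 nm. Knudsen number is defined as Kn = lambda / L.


Knudsen number Kn = lambda / L
Kn = 5932.7 / 97
Kn = 61.1619

61.1619


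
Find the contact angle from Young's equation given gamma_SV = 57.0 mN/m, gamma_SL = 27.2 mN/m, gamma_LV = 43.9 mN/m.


cos(theta) = (gamma_SV - gamma_SL) / gamma_LV
cos(theta) = (57.0 - 27.2) / 43.9
cos(theta) = 0.678815
theta = arccos(0.678815) = 47.25 degrees

47.25


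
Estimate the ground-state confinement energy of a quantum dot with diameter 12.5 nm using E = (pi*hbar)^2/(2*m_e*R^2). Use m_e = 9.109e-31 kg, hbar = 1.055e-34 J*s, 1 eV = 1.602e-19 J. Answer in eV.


Radius R = 12.5/2 = 6.25 nm = 6.25e-09 m
E = (pi * 1.055e-34)^2 / (2 * 9.109e-31 * (6.25e-09)^2)
E(J) = 1.54363e-21
E = E(J) / 1.602e-19 = 0.0096 eV

0.0096


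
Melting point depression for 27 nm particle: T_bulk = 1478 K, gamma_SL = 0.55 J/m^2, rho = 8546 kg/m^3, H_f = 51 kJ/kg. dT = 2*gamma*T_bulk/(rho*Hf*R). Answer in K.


Radius R = 27/2 = 13.5 nm = 1.35e-08 m
Convert H_f = 51 kJ/kg = 51000 J/kg
dT = 2 * gamma_SL * T_bulk / (rho * H_f * R)
dT = 2 * 0.55 * 1478 / (8546 * 51000 * 1.35e-08)
dT = 276.3 K

276.3


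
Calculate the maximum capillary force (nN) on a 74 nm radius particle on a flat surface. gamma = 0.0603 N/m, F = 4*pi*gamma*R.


Convert radius: R = 74 nm = 7.4e-08 m
F = 4 * pi * gamma * R
F = 4 * pi * 0.0603 * 7.4e-08
F = 5.60737e-08 N = 56.0737 nN

56.0737


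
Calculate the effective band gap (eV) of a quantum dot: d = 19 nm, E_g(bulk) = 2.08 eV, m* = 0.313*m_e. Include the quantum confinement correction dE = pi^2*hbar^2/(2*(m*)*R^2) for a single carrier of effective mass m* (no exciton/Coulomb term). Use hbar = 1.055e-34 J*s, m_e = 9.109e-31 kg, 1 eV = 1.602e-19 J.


Radius R = 19/2 nm = 9.5e-09 m
Confinement energy dE = pi^2 * hbar^2 / (2 * m_eff * m_e * R^2)
dE = pi^2 * (1.055e-34)^2 / (2 * 0.313 * 9.109e-31 * (9.5e-09)^2) J, divided by 1.602e-19 J/eV
dE = 0.0133 eV
Total band gap = E_g(bulk) + dE = 2.08 + 0.0133 = 2.0933 eV

2.0933


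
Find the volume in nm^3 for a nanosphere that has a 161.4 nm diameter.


Radius r = 161.4/2 = 80.7 nm
Volume V = (4/3) * pi * r^3
V = (4/3) * pi * (80.7)^3
V = 2201451.96 nm^3

2201451.96


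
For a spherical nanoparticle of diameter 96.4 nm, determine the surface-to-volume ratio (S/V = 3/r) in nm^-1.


Radius r = 96.4/2 = 48.2 nm
S/V = 3 / r = 3 / 48.2
S/V = 0.0622 nm^-1

0.0622


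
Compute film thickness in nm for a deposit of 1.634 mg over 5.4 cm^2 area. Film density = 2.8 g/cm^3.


Convert: m = 1.634 mg = 1.6340e-06 kg, A = 5.4 cm^2 = 5.4000e-04 m^2, rho = 2.8 g/cm^3 = 2800 kg/m^3
t = m / (A * rho)
t = 1.6340e-06 / (5.4000e-04 * 2800)
t = 1.0807e-06 m = 1080.7 nm

1080.7


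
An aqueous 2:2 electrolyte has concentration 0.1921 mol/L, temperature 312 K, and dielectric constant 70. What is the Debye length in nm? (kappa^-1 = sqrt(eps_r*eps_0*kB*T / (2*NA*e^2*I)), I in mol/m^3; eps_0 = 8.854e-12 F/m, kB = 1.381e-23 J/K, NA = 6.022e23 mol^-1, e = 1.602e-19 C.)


Ionic strength I = 0.1921 * 2^2 * 1000 = 768.4 mol/m^3
kappa^-1 = sqrt(70 * 8.854e-12 * 1.381e-23 * 312 / (2 * 6.022e23 * (1.602e-19)^2 * 768.4))
kappa^-1 = 0.335 nm

0.335


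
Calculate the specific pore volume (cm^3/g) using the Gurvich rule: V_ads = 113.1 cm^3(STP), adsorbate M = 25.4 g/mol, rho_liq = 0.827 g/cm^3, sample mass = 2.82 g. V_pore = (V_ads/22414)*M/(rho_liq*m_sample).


Moles adsorbed n = V_ads / 22414 = 113.1 / 22414 = 5.045953e-03 mol
Liquid volume V_liq = n * M / rho_liq = 5.045953e-03 * 25.4 / 0.827 = 0.15498 cm^3
Specific pore volume V_pore = V_liq / m_sample = 0.15498 / 2.82
V_pore = 0.055 cm^3/g

0.055


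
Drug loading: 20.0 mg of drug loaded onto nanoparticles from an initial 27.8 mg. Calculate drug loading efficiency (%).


Drug loading efficiency = (drug loaded / drug initial) * 100
DLE = 20.0 / 27.8 * 100
DLE = 0.7194 * 100
DLE = 71.94%

71.94


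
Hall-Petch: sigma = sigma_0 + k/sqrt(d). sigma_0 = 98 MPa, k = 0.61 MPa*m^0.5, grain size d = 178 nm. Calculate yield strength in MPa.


d = 178 nm = 1.78e-07 m
sqrt(d) = 0.0004219005
Hall-Petch contribution = k / sqrt(d) = 0.61 / 0.0004219005 = 1445.8 MPa
sigma = sigma_0 + k/sqrt(d) = 98 + 1445.8 = 1543.8 MPa

1543.8


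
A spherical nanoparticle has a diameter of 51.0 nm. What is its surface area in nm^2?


Radius r = 51.0/2 = 25.5 nm
Surface area SA = 4 * pi * r^2
SA = 4 * pi * (25.5)^2
SA = 8171.28 nm^2

8171.28


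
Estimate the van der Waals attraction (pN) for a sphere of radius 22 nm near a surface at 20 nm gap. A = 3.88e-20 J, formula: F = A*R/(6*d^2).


Convert to SI: R = 22 nm = 2.2e-08 m, d = 20 nm = 2e-08 m
F = A * R / (6 * d^2)
F = 3.88e-20 * 2.2e-08 / (6 * (2e-08)^2)
F = 3.55667e-13 N = 0.356 pN

0.356


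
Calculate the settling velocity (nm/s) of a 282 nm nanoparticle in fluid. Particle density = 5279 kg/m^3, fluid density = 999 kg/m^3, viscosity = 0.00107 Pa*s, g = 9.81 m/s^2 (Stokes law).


Radius R = 282/2 nm = 1.41e-07 m
Density difference = 5279 - 999 = 4280 kg/m^3
v = 2 * R^2 * (rho_p - rho_f) * g / (9 * eta)
v = 2 * (1.41e-07)^2 * 4280 * 9.81 / (9 * 0.00107)
v = 1.73362e-07 m/s = 173.3623 nm/s

173.3623


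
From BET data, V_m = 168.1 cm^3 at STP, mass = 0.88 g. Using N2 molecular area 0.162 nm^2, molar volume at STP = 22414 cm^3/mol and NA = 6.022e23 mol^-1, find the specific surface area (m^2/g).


Number of moles in monolayer = V_m / 22414 = 168.1 / 22414 = 0.00749978
Number of molecules = moles * NA = 0.00749978 * 6.022e23
SA = molecules * sigma / mass
SA = (168.1 / 22414) * 6.022e23 * 0.162e-18 / 0.88
SA = 831.4 m^2/g

831.4


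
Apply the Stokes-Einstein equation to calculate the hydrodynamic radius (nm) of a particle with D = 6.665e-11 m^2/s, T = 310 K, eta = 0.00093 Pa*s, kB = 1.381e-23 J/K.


Stokes-Einstein: R = kB*T / (6*pi*eta*D)
R = 1.381e-23 * 310 / (6 * pi * 0.00093 * 6.665e-11)
R = 3.66413e-09 m = 3.66 nm

3.66


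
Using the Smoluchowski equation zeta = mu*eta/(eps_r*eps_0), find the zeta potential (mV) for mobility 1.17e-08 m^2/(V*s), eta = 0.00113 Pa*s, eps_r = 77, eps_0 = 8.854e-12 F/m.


Smoluchowski equation: zeta = mu * eta / (eps_r * eps_0)
zeta = 1.17e-08 * 0.00113 / (77 * 8.854e-12)
zeta = 0.019393 V = 19.39 mV

19.39


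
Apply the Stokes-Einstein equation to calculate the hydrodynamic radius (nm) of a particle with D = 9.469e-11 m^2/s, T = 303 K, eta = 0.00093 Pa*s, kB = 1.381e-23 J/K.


Stokes-Einstein: R = kB*T / (6*pi*eta*D)
R = 1.381e-23 * 303 / (6 * pi * 0.00093 * 9.469e-11)
R = 2.52086e-09 m = 2.52 nm

2.52


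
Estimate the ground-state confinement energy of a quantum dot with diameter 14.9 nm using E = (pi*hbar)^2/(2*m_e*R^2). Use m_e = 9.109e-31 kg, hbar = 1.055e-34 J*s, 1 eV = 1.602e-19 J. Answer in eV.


Radius R = 14.9/2 = 7.45 nm = 7.45e-09 m
E = (pi * 1.055e-34)^2 / (2 * 9.109e-31 * (7.45e-09)^2)
E(J) = 1.0864e-21
E = E(J) / 1.602e-19 = 0.0068 eV

0.0068


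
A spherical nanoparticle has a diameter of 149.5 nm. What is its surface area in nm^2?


Radius r = 149.5/2 = 74.75 nm
Surface area SA = 4 * pi * r^2
SA = 4 * pi * (74.75)^2
SA = 70215.38 nm^2

70215.38


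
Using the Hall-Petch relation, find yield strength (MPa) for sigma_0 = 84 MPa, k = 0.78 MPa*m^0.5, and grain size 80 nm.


d = 80 nm = 8e-08 m
sqrt(d) = 0.0002828427
Hall-Petch contribution = k / sqrt(d) = 0.78 / 0.0002828427 = 2757.7 MPa
sigma = sigma_0 + k/sqrt(d) = 84 + 2757.7 = 2841.7 MPa

2841.7


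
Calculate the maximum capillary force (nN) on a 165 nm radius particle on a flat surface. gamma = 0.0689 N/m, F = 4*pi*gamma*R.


Convert radius: R = 165 nm = 1.65e-07 m
F = 4 * pi * gamma * R
F = 4 * pi * 0.0689 * 1.65e-07
F = 1.42861e-07 N = 142.8608 nN

142.8608


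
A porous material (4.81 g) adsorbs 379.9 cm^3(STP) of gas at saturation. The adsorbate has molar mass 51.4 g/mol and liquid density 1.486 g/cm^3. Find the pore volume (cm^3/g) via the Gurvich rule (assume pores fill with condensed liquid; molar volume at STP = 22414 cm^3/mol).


Moles adsorbed n = V_ads / 22414 = 379.9 / 22414 = 1.694923e-02 mol
Liquid volume V_liq = n * M / rho_liq = 1.694923e-02 * 51.4 / 1.486 = 0.58627 cm^3
Specific pore volume V_pore = V_liq / m_sample = 0.58627 / 4.81
V_pore = 0.1219 cm^3/g

0.1219


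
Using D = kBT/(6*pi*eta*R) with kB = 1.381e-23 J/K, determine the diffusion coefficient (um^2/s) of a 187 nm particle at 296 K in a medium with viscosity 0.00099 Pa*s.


Radius R = 187/2 = 93.5 nm = 9.35e-08 m
D = kB*T / (6*pi*eta*R)
D = 1.381e-23 * 296 / (6 * pi * 0.00099 * 9.35e-08)
D = 2.34281e-12 m^2/s = 2.343 um^2/s

2.343


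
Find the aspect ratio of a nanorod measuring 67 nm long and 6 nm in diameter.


Aspect ratio AR = length / diameter
AR = 67 / 6
AR = 11.17

11.17


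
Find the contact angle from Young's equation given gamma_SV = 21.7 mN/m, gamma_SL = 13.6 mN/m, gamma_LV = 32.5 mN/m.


cos(theta) = (gamma_SV - gamma_SL) / gamma_LV
cos(theta) = (21.7 - 13.6) / 32.5
cos(theta) = 0.249231
theta = arccos(0.249231) = 75.57 degrees

75.57


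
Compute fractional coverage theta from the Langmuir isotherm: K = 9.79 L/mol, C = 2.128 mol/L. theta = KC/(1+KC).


Langmuir isotherm: theta = K*C / (1 + K*C)
K*C = 9.79 * 2.128 = 20.83312
theta = 20.83312 / (1 + 20.83312) = 20.83312 / 21.83312
theta = 0.9542

0.9542


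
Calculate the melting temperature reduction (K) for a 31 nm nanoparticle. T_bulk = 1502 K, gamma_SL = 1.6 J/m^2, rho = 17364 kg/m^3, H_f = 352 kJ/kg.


Radius R = 31/2 = 15.5 nm = 1.55e-08 m
Convert H_f = 352 kJ/kg = 352000 J/kg
dT = 2 * gamma_SL * T_bulk / (rho * H_f * R)
dT = 2 * 1.6 * 1502 / (17364 * 352000 * 1.55e-08)
dT = 50.7 K

50.7


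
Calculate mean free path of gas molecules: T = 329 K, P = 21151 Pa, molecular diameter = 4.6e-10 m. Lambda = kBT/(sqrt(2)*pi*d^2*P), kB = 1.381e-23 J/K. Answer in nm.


Mean free path: lambda = kB*T / (sqrt(2) * pi * d^2 * P)
lambda = 1.381e-23 * 329 / (sqrt(2) * pi * (4.6e-10)^2 * 21151)
lambda = 2.28496e-07 m
lambda = 228.5 nm

228.5


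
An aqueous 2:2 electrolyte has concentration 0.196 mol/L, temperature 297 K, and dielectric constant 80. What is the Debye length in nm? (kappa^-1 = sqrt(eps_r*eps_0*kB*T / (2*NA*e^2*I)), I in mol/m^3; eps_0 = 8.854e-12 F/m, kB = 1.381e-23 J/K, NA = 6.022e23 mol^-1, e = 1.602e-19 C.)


Ionic strength I = 0.196 * 2^2 * 1000 = 784 mol/m^3
kappa^-1 = sqrt(80 * 8.854e-12 * 1.381e-23 * 297 / (2 * 6.022e23 * (1.602e-19)^2 * 784))
kappa^-1 = 0.346 nm

0.346


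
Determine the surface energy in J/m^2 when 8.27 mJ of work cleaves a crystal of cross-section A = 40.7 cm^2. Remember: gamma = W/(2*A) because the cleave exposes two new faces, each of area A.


Convert: A = 40.7 cm^2 = 0.00407 m^2, W = 8.27 mJ = 0.00827 J
Cleaving exposes two faces of area A, so total new surface = 2*A and gamma = W / (2*A)
gamma = 0.00827 / (2 * 0.00407)
gamma = 1.016 J/m^2

1.016


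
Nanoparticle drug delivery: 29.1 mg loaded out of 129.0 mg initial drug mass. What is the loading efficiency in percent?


Drug loading efficiency = (drug loaded / drug initial) * 100
DLE = 29.1 / 129.0 * 100
DLE = 0.2256 * 100
DLE = 22.56%

22.56


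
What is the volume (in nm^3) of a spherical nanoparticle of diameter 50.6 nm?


Radius r = 50.6/2 = 25.3 nm
Volume V = (4/3) * pi * r^3
V = (4/3) * pi * (25.3)^3
V = 67834.43 nm^3

67834.43


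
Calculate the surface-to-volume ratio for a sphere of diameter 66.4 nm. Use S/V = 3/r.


Radius r = 66.4/2 = 33.2 nm
S/V = 3 / r = 3 / 33.2
S/V = 0.0904 nm^-1

0.0904


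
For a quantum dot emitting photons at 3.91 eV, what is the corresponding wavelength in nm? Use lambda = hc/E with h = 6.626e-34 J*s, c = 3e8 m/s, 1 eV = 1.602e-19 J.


Convert energy: E = 3.91 eV = 3.91 * 1.602e-19 = 6.26382e-19 J
lambda = h*c / E = 6.626e-34 * 3e8 / 6.26382e-19
lambda = 3.17346e-07 m = 317.3 nm

317.3


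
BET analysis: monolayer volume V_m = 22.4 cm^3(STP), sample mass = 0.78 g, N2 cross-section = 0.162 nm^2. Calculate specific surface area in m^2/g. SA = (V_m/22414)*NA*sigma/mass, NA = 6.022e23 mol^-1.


Number of moles in monolayer = V_m / 22414 = 22.4 / 22414 = 0.00099938
Number of molecules = moles * NA = 0.00099938 * 6.022e23
SA = molecules * sigma / mass
SA = (22.4 / 22414) * 6.022e23 * 0.162e-18 / 0.78
SA = 125.0 m^2/g

125.0


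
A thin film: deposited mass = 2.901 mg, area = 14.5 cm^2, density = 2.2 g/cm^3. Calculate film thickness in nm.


Convert: m = 2.901 mg = 2.9010e-06 kg, A = 14.5 cm^2 = 1.4500e-03 m^2, rho = 2.2 g/cm^3 = 2200 kg/m^3
t = m / (A * rho)
t = 2.9010e-06 / (1.4500e-03 * 2200)
t = 9.0940e-07 m = 909.4 nm

909.4


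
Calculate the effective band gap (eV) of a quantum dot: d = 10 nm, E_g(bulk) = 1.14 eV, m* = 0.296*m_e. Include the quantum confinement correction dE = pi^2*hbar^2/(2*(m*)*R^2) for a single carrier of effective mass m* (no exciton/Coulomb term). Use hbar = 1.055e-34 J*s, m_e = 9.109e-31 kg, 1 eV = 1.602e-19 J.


Radius R = 10/2 nm = 5e-09 m
Confinement energy dE = pi^2 * hbar^2 / (2 * m_eff * m_e * R^2)
dE = pi^2 * (1.055e-34)^2 / (2 * 0.296 * 9.109e-31 * (5e-09)^2) J, divided by 1.602e-19 J/eV
dE = 0.0509 eV
Total band gap = E_g(bulk) + dE = 1.14 + 0.0509 = 1.1909 eV

1.1909


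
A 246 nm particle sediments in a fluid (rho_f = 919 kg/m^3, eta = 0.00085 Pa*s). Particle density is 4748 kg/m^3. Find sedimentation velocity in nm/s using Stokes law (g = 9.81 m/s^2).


Radius R = 246/2 nm = 1.23e-07 m
Density difference = 4748 - 919 = 3829 kg/m^3
v = 2 * R^2 * (rho_p - rho_f) * g / (9 * eta)
v = 2 * (1.23e-07)^2 * 3829 * 9.81 / (9 * 0.00085)
v = 1.48571e-07 m/s = 148.5707 nm/s

148.5707


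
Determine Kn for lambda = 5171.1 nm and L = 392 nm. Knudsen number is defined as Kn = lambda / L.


Knudsen number Kn = lambda / L
Kn = 5171.1 / 392
Kn = 13.1916

13.1916


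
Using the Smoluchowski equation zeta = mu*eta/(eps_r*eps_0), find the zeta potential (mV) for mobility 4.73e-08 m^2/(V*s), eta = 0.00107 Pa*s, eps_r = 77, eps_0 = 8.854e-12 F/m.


Smoluchowski equation: zeta = mu * eta / (eps_r * eps_0)
zeta = 4.73e-08 * 0.00107 / (77 * 8.854e-12)
zeta = 0.074236 V = 74.24 mV

74.24


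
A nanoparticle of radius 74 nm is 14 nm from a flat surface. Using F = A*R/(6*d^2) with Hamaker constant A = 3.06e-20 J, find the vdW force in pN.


Convert to SI: R = 74 nm = 7.4e-08 m, d = 14 nm = 1.4e-08 m
F = A * R / (6 * d^2)
F = 3.06e-20 * 7.4e-08 / (6 * (1.4e-08)^2)
F = 1.92551e-12 N = 1.926 pN

1.926


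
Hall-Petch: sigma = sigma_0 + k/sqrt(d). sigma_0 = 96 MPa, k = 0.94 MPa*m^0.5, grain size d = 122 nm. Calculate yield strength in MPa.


d = 122 nm = 1.22e-07 m
sqrt(d) = 0.000349285
Hall-Petch contribution = k / sqrt(d) = 0.94 / 0.000349285 = 2691.2 MPa
sigma = sigma_0 + k/sqrt(d) = 96 + 2691.2 = 2787.2 MPa

2787.2


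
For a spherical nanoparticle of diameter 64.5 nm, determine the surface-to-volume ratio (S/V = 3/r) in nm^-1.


Radius r = 64.5/2 = 32.25 nm
S/V = 3 / r = 3 / 32.25
S/V = 0.093 nm^-1

0.093


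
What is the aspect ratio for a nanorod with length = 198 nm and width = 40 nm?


Aspect ratio AR = length / diameter
AR = 198 / 40
AR = 4.95

4.95


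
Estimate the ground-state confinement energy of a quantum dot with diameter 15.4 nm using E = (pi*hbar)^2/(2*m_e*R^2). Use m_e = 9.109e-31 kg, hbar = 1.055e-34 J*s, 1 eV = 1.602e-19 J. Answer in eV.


Radius R = 15.4/2 = 7.7 nm = 7.7e-09 m
E = (pi * 1.055e-34)^2 / (2 * 9.109e-31 * (7.7e-09)^2)
E(J) = 1.017e-21
E = E(J) / 1.602e-19 = 0.0063 eV

0.0063


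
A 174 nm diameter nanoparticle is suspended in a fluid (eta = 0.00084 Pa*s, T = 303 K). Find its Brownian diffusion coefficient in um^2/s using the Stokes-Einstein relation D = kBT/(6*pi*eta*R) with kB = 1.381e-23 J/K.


Radius R = 174/2 = 87 nm = 8.7e-08 m
D = kB*T / (6*pi*eta*R)
D = 1.381e-23 * 303 / (6 * pi * 0.00084 * 8.7e-08)
D = 3.03764e-12 m^2/s = 3.038 um^2/s

3.038


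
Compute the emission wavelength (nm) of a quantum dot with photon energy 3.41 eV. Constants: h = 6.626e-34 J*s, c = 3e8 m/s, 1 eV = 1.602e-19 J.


Convert energy: E = 3.41 eV = 3.41 * 1.602e-19 = 5.46282e-19 J
lambda = h*c / E = 6.626e-34 * 3e8 / 5.46282e-19
lambda = 3.63878e-07 m = 363.9 nm

363.9


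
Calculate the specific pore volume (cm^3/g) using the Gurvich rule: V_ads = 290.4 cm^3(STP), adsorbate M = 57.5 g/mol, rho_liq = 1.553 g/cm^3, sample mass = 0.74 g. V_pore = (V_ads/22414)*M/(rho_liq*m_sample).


Moles adsorbed n = V_ads / 22414 = 290.4 / 22414 = 1.295619e-02 mol
Liquid volume V_liq = n * M / rho_liq = 1.295619e-02 * 57.5 / 1.553 = 0.47970 cm^3
Specific pore volume V_pore = V_liq / m_sample = 0.47970 / 0.74
V_pore = 0.6482 cm^3/g

0.6482


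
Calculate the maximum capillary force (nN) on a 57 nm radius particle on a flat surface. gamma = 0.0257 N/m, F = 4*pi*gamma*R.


Convert radius: R = 57 nm = 5.7e-08 m
F = 4 * pi * gamma * R
F = 4 * pi * 0.0257 * 5.7e-08
F = 1.84085e-08 N = 18.4085 nN

18.4085


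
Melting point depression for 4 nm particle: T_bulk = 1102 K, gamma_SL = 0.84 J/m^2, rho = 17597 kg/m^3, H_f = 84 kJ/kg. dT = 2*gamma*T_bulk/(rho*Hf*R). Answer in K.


Radius R = 4/2 = 2 nm = 2e-09 m
Convert H_f = 84 kJ/kg = 84000 J/kg
dT = 2 * gamma_SL * T_bulk / (rho * H_f * R)
dT = 2 * 0.84 * 1102 / (17597 * 84000 * 2e-09)
dT = 626.2 K

626.2


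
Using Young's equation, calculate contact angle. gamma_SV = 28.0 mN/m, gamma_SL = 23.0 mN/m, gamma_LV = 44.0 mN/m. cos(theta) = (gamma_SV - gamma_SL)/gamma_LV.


cos(theta) = (gamma_SV - gamma_SL) / gamma_LV
cos(theta) = (28.0 - 23.0) / 44.0
cos(theta) = 0.113636
theta = arccos(0.113636) = 83.48 degrees

83.48


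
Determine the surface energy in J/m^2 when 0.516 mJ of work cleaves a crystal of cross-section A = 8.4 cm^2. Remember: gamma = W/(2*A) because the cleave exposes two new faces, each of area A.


Convert: A = 8.4 cm^2 = 0.00084 m^2, W = 0.516 mJ = 0.000516 J
Cleaving exposes two faces of area A, so total new surface = 2*A and gamma = W / (2*A)
gamma = 0.000516 / (2 * 0.00084)
gamma = 0.307 J/m^2

0.307


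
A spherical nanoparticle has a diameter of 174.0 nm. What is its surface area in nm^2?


Radius r = 174.0/2 = 87 nm
Surface area SA = 4 * pi * r^2
SA = 4 * pi * (87)^2
SA = 95114.86 nm^2

95114.86


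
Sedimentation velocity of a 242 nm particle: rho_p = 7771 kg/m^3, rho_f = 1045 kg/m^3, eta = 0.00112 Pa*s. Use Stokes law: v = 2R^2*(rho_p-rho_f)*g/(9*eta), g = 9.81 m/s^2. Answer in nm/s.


Radius R = 242/2 nm = 1.21e-07 m
Density difference = 7771 - 1045 = 6726 kg/m^3
v = 2 * R^2 * (rho_p - rho_f) * g / (9 * eta)
v = 2 * (1.21e-07)^2 * 6726 * 9.81 / (9 * 0.00112)
v = 1.91675e-07 m/s = 191.6753 nm/s

191.6753


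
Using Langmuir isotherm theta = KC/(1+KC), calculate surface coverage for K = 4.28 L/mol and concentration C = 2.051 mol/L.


Langmuir isotherm: theta = K*C / (1 + K*C)
K*C = 4.28 * 2.051 = 8.77828
theta = 8.77828 / (1 + 8.77828) = 8.77828 / 9.77828
theta = 0.8977

0.8977


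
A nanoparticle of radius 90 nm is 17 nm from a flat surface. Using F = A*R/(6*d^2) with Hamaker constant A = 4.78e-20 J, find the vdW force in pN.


Convert to SI: R = 90 nm = 9e-08 m, d = 17 nm = 1.7e-08 m
F = A * R / (6 * d^2)
F = 4.78e-20 * 9e-08 / (6 * (1.7e-08)^2)
F = 2.48097e-12 N = 2.481 pN

2.481


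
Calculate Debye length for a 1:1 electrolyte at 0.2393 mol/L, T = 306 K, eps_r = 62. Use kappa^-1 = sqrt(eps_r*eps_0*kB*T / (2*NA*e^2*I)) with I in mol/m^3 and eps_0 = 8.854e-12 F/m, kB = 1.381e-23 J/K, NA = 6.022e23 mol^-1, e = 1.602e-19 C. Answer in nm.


Ionic strength I = 0.2393 * 1^2 * 1000 = 239.3 mol/m^3
kappa^-1 = sqrt(62 * 8.854e-12 * 1.381e-23 * 306 / (2 * 6.022e23 * (1.602e-19)^2 * 239.3))
kappa^-1 = 0.56 nm

0.56


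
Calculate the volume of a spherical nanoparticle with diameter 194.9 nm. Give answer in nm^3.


Radius r = 194.9/2 = 97.45 nm
Volume V = (4/3) * pi * r^3
V = (4/3) * pi * (97.45)^3
V = 3876449.58 nm^3

3876449.58


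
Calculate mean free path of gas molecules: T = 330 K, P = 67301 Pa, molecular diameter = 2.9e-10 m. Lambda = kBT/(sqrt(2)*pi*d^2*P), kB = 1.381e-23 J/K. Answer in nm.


Mean free path: lambda = kB*T / (sqrt(2) * pi * d^2 * P)
lambda = 1.381e-23 * 330 / (sqrt(2) * pi * (2.9e-10)^2 * 67301)
lambda = 1.81228e-07 m
lambda = 181.23 nm

181.23


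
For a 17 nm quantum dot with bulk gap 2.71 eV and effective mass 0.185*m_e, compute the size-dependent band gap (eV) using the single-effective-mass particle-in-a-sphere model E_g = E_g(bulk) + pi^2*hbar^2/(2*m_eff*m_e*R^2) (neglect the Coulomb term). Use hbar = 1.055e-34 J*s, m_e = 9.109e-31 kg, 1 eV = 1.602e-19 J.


Radius R = 17/2 nm = 8.5e-09 m
Confinement energy dE = pi^2 * hbar^2 / (2 * m_eff * m_e * R^2)
dE = pi^2 * (1.055e-34)^2 / (2 * 0.185 * 9.109e-31 * (8.5e-09)^2) J, divided by 1.602e-19 J/eV
dE = 0.0282 eV
Total band gap = E_g(bulk) + dE = 2.71 + 0.0282 = 2.7382 eV

2.7382
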